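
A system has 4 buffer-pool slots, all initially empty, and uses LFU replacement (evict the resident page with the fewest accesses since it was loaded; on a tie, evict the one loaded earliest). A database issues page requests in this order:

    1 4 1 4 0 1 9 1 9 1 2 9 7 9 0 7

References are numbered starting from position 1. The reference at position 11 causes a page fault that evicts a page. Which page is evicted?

0

pos 1: 1: miss, frames {1}
pos 2: 4: miss, frames {1,4}
pos 3: 1: hit
pos 4: 4: hit
pos 5: 0: miss, frames {1,4,0}
pos 6: 1: hit
pos 7: 9: miss, frames {1,4,0,9}
pos 8: 1: hit
pos 9: 9: hit
pos 10: 1: hit
pos 11: 2: miss, evict 0, frames {1,4,9,2}
At position 11, page 0 is evicted.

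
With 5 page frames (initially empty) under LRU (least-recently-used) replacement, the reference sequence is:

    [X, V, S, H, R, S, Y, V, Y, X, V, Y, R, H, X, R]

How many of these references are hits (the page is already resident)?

X -> miss, frames (X)
V -> miss, frames (X V)
S -> miss, frames (X V S)
H -> miss, frames (X V S H)
R -> miss, frames (X V S H R)
S -> hit
Y -> miss, evict X, frames (V H R S Y)
V -> hit
Y -> hit
X -> miss, evict H, frames (R S V Y X)
V -> hit
Y -> hit
R -> hit
H -> miss, evict S, frames (X V Y R H)
X -> hit
R -> hit
Hits: 8.

8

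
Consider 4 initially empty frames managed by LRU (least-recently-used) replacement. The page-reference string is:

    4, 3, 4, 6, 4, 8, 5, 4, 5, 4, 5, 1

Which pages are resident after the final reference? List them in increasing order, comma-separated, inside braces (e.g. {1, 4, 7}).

{1, 4, 5, 8}

4 -> miss, frames [4]
3 -> miss, frames [4, 3]
4 -> hit
6 -> miss, frames [3, 4, 6]
4 -> hit
8 -> miss, frames [3, 6, 4, 8]
5 -> miss, evict 3, frames [6, 4, 8, 5]
4 -> hit
5 -> hit
4 -> hit
5 -> hit
1 -> miss, evict 6, frames [8, 4, 5, 1]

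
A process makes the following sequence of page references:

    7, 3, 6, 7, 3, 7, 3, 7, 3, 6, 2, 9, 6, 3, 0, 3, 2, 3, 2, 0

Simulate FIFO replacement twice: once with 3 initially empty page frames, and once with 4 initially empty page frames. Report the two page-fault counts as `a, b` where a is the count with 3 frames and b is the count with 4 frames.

3 frames: F F F . . . . . . . F F . F F . F . . . → 8 faults.
4 frames: F F F . . . . . . . F F . . F F . . . . → 7 faults.
7 < 8: adding a frame reduced faults, as is typical.

8, 7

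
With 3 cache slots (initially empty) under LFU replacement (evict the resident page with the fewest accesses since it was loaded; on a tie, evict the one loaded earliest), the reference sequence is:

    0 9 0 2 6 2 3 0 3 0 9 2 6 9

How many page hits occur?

5

0 → fault, frames (0)
9 → fault, frames (0 9)
0 → hit
2 → fault, frames (0 9 2)
6 → fault, evict 9, frames (0 2 6)
2 → hit
3 → fault, evict 6, frames (0 2 3)
0 → hit
3 → hit
0 → hit
9 → fault, evict 2, frames (0 3 9)
2 → fault, evict 9, frames (0 3 2)
6 → fault, evict 2, frames (0 3 6)
9 → fault, evict 6, frames (0 3 9)
Hits: 5.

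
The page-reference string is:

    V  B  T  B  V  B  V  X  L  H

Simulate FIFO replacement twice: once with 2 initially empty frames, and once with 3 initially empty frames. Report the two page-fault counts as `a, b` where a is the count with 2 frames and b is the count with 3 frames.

2 frames: F F F . F F . F F F → 8 faults.
3 frames: F F F . . . . F F F → 6 faults.
6 < 8: adding a frame reduced faults, as is typical.

8, 6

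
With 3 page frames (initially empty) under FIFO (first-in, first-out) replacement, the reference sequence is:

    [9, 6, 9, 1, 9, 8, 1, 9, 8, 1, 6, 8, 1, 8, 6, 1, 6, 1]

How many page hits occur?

9: miss, frames {9}
6: miss, frames {9,6}
9: hit
1: miss, frames {9,6,1}
9: hit
8: miss, evict 9, frames {6,1,8}
1: hit
9: miss, evict 6, frames {1,8,9}
8: hit
1: hit
6: miss, evict 1, frames {8,9,6}
8: hit
1: miss, evict 8, frames {9,6,1}
8: miss, evict 9, frames {6,1,8}
6: hit
1: hit
6: hit
1: hit
Hits: 10.

10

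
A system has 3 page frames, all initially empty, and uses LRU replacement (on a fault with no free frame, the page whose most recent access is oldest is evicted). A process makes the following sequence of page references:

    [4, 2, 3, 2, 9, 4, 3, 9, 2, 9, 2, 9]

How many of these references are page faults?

7

4 -> miss, frames (4)
2 -> miss, frames (4 2)
3 -> miss, frames (4 2 3)
2 -> hit
9 -> miss, evict 4, frames (3 2 9)
4 -> miss, evict 3, frames (2 9 4)
3 -> miss, evict 2, frames (9 4 3)
9 -> hit
2 -> miss, evict 4, frames (3 9 2)
9 -> hit
2 -> hit
9 -> hit
Page faults: 7.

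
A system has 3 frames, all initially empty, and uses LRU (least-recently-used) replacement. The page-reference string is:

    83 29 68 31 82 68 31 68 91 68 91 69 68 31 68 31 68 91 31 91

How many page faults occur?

83 → miss, frames [83]
29 → miss, frames [83, 29]
68 → miss, frames [83, 29, 68]
31 → miss, evict 83, frames [29, 68, 31]
82 → miss, evict 29, frames [68, 31, 82]
68 → hit
31 → hit
68 → hit
91 → miss, evict 82, frames [31, 68, 91]
68 → hit
91 → hit
69 → miss, evict 31, frames [68, 91, 69]
68 → hit
31 → miss, evict 91, frames [69, 68, 31]
68 → hit
31 → hit
68 → hit
91 → miss, evict 69, frames [31, 68, 91]
31 → hit
91 → hit
Page faults: 9.

9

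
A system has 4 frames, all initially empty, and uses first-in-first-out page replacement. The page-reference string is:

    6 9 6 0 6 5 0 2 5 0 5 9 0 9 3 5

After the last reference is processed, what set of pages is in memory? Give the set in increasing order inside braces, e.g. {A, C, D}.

6: fault, frames (6)
9: fault, frames (6 9)
6: hit
0: fault, frames (6 9 0)
6: hit
5: fault, frames (6 9 0 5)
0: hit
2: fault, evict 6, frames (9 0 5 2)
5: hit
0: hit
5: hit
9: hit
0: hit
9: hit
3: fault, evict 9, frames (0 5 2 3)
5: hit

{0, 2, 3, 5}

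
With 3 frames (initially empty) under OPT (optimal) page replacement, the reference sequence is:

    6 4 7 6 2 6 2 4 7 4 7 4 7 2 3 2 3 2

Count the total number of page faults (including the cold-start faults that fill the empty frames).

6

6 → miss, frames (6)
4 → miss, frames (6 4)
7 → miss, frames (6 4 7)
6 → hit
2 → miss, evict 7, frames (6 4 2)
6 → hit
2 → hit
4 → hit
7 → miss, evict 6, frames (4 2 7)
4 → hit
7 → hit
4 → hit
7 → hit
2 → hit
3 → miss, evict 7, frames (4 2 3)
2 → hit
3 → hit
2 → hit
Page faults: 6.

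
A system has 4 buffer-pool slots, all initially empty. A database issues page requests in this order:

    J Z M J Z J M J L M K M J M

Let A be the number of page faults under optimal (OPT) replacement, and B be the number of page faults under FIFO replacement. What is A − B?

Under OPT: F F F . . . . . F . F . . . → 5 faults.
Under FIFO: F F F . . . . . F . F . F . → 6 faults.
A − B = 5 − 6 = -1.

-1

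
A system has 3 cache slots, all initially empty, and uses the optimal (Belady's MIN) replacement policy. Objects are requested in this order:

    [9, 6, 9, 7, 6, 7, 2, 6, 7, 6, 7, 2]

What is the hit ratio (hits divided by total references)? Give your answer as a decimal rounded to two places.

9 -> miss, frames (9)
6 -> miss, frames (9 6)
9 -> hit
7 -> miss, frames (9 6 7)
6 -> hit
7 -> hit
2 -> miss, evict 9, frames (6 7 2)
6 -> hit
7 -> hit
6 -> hit
7 -> hit
2 -> hit
Hits: 8 of 12 references → 8/12 = 0.6667.

0.67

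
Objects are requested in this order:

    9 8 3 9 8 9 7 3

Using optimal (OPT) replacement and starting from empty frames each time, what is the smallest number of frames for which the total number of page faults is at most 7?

2

f=1: 8 faults
f=2: 6 faults
f=3: 4 faults
f=4: 4 faults
Smallest f with faults ≤ 7 is 2.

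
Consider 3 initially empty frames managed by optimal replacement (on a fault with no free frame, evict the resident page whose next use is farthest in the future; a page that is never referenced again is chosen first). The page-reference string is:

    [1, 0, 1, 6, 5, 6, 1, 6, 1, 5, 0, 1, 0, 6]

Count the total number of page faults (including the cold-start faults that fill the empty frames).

1: fault, frames [1]
0: fault, frames [1, 0]
1: hit
6: fault, frames [1, 0, 6]
5: fault, evict 0, frames [1, 6, 5]
6: hit
1: hit
6: hit
1: hit
5: hit
0: fault, evict 5, frames [1, 6, 0]
1: hit
0: hit
6: hit
Page faults: 5.

5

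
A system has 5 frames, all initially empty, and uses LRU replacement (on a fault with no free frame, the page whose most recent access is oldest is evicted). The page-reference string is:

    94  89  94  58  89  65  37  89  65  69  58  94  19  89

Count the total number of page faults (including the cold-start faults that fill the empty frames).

9

94 → miss, frames (94)
89 → miss, frames (94 89)
94 → hit
58 → miss, frames (89 94 58)
89 → hit
65 → miss, frames (94 58 89 65)
37 → miss, frames (94 58 89 65 37)
89 → hit
65 → hit
69 → miss, evict 94, frames (58 37 89 65 69)
58 → hit
94 → miss, evict 37, frames (89 65 69 58 94)
19 → miss, evict 89, frames (65 69 58 94 19)
89 → miss, evict 65, frames (69 58 94 19 89)
Page faults: 9.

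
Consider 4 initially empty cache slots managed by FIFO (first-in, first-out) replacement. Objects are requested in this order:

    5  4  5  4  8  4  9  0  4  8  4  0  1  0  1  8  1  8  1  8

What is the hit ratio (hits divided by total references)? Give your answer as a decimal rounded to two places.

0.70

5: fault, frames [5]
4: fault, frames [5, 4]
5: hit
4: hit
8: fault, frames [5, 4, 8]
4: hit
9: fault, frames [5, 4, 8, 9]
0: fault, evict 5, frames [4, 8, 9, 0]
4: hit
8: hit
4: hit
0: hit
1: fault, evict 4, frames [8, 9, 0, 1]
0: hit
1: hit
8: hit
1: hit
8: hit
1: hit
8: hit
Hits: 14 of 20 references → 14/20 = 0.7000.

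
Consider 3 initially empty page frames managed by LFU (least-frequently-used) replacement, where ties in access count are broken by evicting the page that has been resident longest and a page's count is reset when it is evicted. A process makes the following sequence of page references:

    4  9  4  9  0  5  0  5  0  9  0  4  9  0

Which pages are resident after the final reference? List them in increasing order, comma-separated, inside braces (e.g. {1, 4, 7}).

{0, 4, 9}

4 -> miss, frames {4}
9 -> miss, frames {4,9}
4 -> hit
9 -> hit
0 -> miss, frames {4,9,0}
5 -> miss, evict 0, frames {4,9,5}
0 -> miss, evict 5, frames {4,9,0}
5 -> miss, evict 0, frames {4,9,5}
0 -> miss, evict 5, frames {4,9,0}
9 -> hit
0 -> hit
4 -> hit
9 -> hit
0 -> hit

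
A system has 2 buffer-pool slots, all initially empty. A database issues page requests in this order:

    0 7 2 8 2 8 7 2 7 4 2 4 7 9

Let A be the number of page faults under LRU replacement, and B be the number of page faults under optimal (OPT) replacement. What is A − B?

Under LRU: F F F F . . F F . F F . F F → 10 faults.
Under OPT: F F F F . . F . . F . . F F → 8 faults.
A − B = 10 − 8 = 2.

2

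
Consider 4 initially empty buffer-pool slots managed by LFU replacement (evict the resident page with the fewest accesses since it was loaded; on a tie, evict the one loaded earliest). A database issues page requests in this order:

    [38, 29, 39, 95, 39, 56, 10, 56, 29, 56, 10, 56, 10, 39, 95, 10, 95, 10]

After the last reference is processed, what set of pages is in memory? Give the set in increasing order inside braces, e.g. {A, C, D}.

38 -> fault, frames {38}
29 -> fault, frames {38,29}
39 -> fault, frames {38,29,39}
95 -> fault, frames {38,29,39,95}
39 -> hit
56 -> fault, evict 38, frames {29,39,95,56}
10 -> fault, evict 29, frames {39,95,56,10}
56 -> hit
29 -> fault, evict 95, frames {39,56,10,29}
56 -> hit
10 -> hit
56 -> hit
10 -> hit
39 -> hit
95 -> fault, evict 29, frames {39,56,10,95}
10 -> hit
95 -> hit
10 -> hit

{10, 39, 56, 95}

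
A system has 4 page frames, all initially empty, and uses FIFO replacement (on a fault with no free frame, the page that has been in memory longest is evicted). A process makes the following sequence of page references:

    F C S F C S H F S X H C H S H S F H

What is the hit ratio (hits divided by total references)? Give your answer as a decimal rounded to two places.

0.67

F → miss, frames (F)
C → miss, frames (F C)
S → miss, frames (F C S)
F → hit
C → hit
S → hit
H → miss, frames (F C S H)
F → hit
S → hit
X → miss, evict F, frames (C S H X)
H → hit
C → hit
H → hit
S → hit
H → hit
S → hit
F → miss, evict C, frames (S H X F)
H → hit
Hits: 12 of 18 references → 12/18 = 0.6667.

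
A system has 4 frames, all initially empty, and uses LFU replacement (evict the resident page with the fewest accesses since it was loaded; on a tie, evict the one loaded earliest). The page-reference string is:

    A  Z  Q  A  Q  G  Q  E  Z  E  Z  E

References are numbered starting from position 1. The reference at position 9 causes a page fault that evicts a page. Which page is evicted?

pos 1: A: miss, frames (A)
pos 2: Z: miss, frames (A Z)
pos 3: Q: miss, frames (A Z Q)
pos 4: A: hit
pos 5: Q: hit
pos 6: G: miss, frames (A Z Q G)
pos 7: Q: hit
pos 8: E: miss, evict Z, frames (A Q G E)
pos 9: Z: miss, evict G, frames (A Q E Z)
At position 9, page G is evicted.

G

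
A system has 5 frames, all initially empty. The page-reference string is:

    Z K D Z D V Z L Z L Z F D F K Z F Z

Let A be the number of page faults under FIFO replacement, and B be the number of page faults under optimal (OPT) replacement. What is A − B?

1

Under FIFO: F F F . . F . F . . . F . . . F . . → 7 faults.
Under OPT: F F F . . F . F . . . F . . . . . . → 6 faults.
A − B = 7 − 6 = 1.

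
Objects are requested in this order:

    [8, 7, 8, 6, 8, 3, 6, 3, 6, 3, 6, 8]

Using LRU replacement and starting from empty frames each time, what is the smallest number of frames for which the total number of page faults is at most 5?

3

f=1: 12 faults
f=2: 6 faults
f=3: 4 faults
f=4: 4 faults
Smallest f with faults ≤ 5 is 3.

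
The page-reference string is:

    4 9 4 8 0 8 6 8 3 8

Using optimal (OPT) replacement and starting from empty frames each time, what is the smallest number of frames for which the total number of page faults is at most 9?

f=1: 10 faults
f=2: 6 faults
f=3: 6 faults
f=4: 6 faults
f=5: 6 faults
f=6: 6 faults
Smallest f with faults ≤ 9 is 2.

2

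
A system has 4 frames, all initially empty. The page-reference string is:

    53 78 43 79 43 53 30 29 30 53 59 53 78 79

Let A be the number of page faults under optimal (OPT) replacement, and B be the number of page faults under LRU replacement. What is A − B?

Under OPT: F F F F . . F F . . F . . F → 8 faults.
Under LRU: F F F F . . F F . . F . F F → 9 faults.
A − B = 8 − 9 = -1.

-1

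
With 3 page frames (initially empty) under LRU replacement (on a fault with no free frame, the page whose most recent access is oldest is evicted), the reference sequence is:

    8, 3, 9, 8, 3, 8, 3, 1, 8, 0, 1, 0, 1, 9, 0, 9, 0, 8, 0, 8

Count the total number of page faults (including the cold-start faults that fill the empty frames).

7

8 → fault, frames {8}
3 → fault, frames {8,3}
9 → fault, frames {8,3,9}
8 → hit
3 → hit
8 → hit
3 → hit
1 → fault, evict 9, frames {8,3,1}
8 → hit
0 → fault, evict 3, frames {1,8,0}
1 → hit
0 → hit
1 → hit
9 → fault, evict 8, frames {0,1,9}
0 → hit
9 → hit
0 → hit
8 → fault, evict 1, frames {9,0,8}
0 → hit
8 → hit
Page faults: 7.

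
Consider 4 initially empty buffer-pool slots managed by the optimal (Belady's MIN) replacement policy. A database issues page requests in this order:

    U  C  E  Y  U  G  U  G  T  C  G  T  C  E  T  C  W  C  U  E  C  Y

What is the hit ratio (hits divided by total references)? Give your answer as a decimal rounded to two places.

U → fault, frames [U]
C → fault, frames [U, C]
E → fault, frames [U, C, E]
Y → fault, frames [U, C, E, Y]
U → hit
G → fault, evict Y, frames [U, C, E, G]
U → hit
G → hit
T → fault, evict U, frames [C, E, G, T]
C → hit
G → hit
T → hit
C → hit
E → hit
T → hit
C → hit
W → fault, evict T, frames [C, E, G, W]
C → hit
U → fault, evict W, frames [C, E, G, U]
E → hit
C → hit
Y → fault, evict U, frames [C, E, G, Y]
Hits: 13 of 22 references → 13/22 = 0.5909.

0.59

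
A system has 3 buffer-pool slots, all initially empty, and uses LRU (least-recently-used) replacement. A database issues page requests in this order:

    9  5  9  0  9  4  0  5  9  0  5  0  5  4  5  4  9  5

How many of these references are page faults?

8

9 → fault, frames (9)
5 → fault, frames (9 5)
9 → hit
0 → fault, frames (5 9 0)
9 → hit
4 → fault, evict 5, frames (0 9 4)
0 → hit
5 → fault, evict 9, frames (4 0 5)
9 → fault, evict 4, frames (0 5 9)
0 → hit
5 → hit
0 → hit
5 → hit
4 → fault, evict 9, frames (0 5 4)
5 → hit
4 → hit
9 → fault, evict 0, frames (5 4 9)
5 → hit
Page faults: 8.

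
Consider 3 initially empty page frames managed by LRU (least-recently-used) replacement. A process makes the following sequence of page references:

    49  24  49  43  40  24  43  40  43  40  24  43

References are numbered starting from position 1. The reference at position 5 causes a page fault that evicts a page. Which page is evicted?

pos 1: 49: fault, frames {49}
pos 2: 24: fault, frames {49,24}
pos 3: 49: hit
pos 4: 43: fault, frames {24,49,43}
pos 5: 40: fault, evict 24, frames {49,43,40}
At position 5, page 24 is evicted.

24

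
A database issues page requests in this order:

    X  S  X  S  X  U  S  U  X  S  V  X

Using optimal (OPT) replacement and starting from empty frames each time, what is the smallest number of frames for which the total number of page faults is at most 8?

2

f=1: 12 faults
f=2: 5 faults
f=3: 4 faults
f=4: 4 faults
Smallest f with faults ≤ 8 is 2.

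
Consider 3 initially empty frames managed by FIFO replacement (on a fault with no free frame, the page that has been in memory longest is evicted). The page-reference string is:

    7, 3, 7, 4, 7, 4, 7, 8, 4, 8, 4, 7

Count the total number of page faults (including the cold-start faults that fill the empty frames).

7 -> fault, frames {7}
3 -> fault, frames {7,3}
7 -> hit
4 -> fault, frames {7,3,4}
7 -> hit
4 -> hit
7 -> hit
8 -> fault, evict 7, frames {3,4,8}
4 -> hit
8 -> hit
4 -> hit
7 -> fault, evict 3, frames {4,8,7}
Page faults: 5.

5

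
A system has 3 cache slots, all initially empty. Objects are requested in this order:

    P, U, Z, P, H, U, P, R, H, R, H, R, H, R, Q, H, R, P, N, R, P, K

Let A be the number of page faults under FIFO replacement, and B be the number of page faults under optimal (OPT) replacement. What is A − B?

Under FIFO: F F F . F . F F . . . . . . F F . F F F . F → 12 faults.
Under OPT: F F F . F . . F . . . . . . F . . F F . . F → 9 faults.
A − B = 12 − 9 = 3.

3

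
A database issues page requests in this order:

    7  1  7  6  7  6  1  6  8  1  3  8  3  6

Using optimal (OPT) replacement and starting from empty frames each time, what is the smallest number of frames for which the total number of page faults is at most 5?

f=1: 14 faults
f=2: 7 faults
f=3: 5 faults
f=4: 5 faults
f=5: 5 faults
Smallest f with faults ≤ 5 is 3.

3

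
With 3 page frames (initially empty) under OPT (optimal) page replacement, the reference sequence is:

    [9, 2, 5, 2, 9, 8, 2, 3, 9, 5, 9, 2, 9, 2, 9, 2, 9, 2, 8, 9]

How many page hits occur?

9 → fault, frames [9]
2 → fault, frames [9, 2]
5 → fault, frames [9, 2, 5]
2 → hit
9 → hit
8 → fault, evict 5, frames [9, 2, 8]
2 → hit
3 → fault, evict 8, frames [9, 2, 3]
9 → hit
5 → fault, evict 3, frames [9, 2, 5]
9 → hit
2 → hit
9 → hit
2 → hit
9 → hit
2 → hit
9 → hit
2 → hit
8 → fault, evict 5, frames [9, 2, 8]
9 → hit
Hits: 13.

13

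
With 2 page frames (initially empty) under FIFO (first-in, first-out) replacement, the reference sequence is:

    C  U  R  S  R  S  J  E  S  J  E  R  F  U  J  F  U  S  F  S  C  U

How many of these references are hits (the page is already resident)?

C -> miss, frames {C}
U -> miss, frames {C,U}
R -> miss, evict C, frames {U,R}
S -> miss, evict U, frames {R,S}
R -> hit
S -> hit
J -> miss, evict R, frames {S,J}
E -> miss, evict S, frames {J,E}
S -> miss, evict J, frames {E,S}
J -> miss, evict E, frames {S,J}
E -> miss, evict S, frames {J,E}
R -> miss, evict J, frames {E,R}
F -> miss, evict E, frames {R,F}
U -> miss, evict R, frames {F,U}
J -> miss, evict F, frames {U,J}
F -> miss, evict U, frames {J,F}
U -> miss, evict J, frames {F,U}
S -> miss, evict F, frames {U,S}
F -> miss, evict U, frames {S,F}
S -> hit
C -> miss, evict S, frames {F,C}
U -> miss, evict F, frames {C,U}
Hits: 3.

3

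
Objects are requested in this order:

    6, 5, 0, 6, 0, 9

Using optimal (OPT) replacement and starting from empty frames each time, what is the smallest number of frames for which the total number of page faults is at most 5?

2

f=1: 6 faults
f=2: 4 faults
f=3: 4 faults
f=4: 4 faults
Smallest f with faults ≤ 5 is 2.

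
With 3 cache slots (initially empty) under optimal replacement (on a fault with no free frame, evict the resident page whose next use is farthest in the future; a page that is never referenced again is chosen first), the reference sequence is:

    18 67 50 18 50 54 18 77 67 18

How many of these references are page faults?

18 -> miss, frames [18]
67 -> miss, frames [18, 67]
50 -> miss, frames [18, 67, 50]
18 -> hit
50 -> hit
54 -> miss, evict 50, frames [18, 67, 54]
18 -> hit
77 -> miss, evict 54, frames [18, 67, 77]
67 -> hit
18 -> hit
Page faults: 5.

5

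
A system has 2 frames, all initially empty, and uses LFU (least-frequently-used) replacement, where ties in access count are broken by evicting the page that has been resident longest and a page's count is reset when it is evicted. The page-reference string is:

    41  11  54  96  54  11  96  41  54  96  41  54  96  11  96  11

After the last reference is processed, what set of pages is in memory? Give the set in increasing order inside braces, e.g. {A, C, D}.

41 → fault, frames [41]
11 → fault, frames [41, 11]
54 → fault, evict 41, frames [11, 54]
96 → fault, evict 11, frames [54, 96]
54 → hit
11 → fault, evict 96, frames [54, 11]
96 → fault, evict 11, frames [54, 96]
41 → fault, evict 96, frames [54, 41]
54 → hit
96 → fault, evict 41, frames [54, 96]
41 → fault, evict 96, frames [54, 41]
54 → hit
96 → fault, evict 41, frames [54, 96]
11 → fault, evict 96, frames [54, 11]
96 → fault, evict 11, frames [54, 96]
11 → fault, evict 96, frames [54, 11]

{11, 54}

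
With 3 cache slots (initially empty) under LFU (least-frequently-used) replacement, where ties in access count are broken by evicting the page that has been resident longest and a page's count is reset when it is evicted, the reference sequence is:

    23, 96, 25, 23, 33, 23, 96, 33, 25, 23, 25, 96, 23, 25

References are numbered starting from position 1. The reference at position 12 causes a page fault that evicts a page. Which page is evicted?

pos 1: 23: miss, frames [23]
pos 2: 96: miss, frames [23, 96]
pos 3: 25: miss, frames [23, 96, 25]
pos 4: 23: hit
pos 5: 33: miss, evict 96, frames [23, 25, 33]
pos 6: 23: hit
pos 7: 96: miss, evict 25, frames [23, 33, 96]
pos 8: 33: hit
pos 9: 25: miss, evict 96, frames [23, 33, 25]
pos 10: 23: hit
pos 11: 25: hit
pos 12: 96: miss, evict 33, frames [23, 25, 96]
At position 12, page 33 is evicted.

33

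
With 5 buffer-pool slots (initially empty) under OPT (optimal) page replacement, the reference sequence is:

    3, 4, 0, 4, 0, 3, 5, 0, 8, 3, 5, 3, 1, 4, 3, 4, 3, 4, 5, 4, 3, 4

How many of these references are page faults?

6

3: fault, frames (3)
4: fault, frames (3 4)
0: fault, frames (3 4 0)
4: hit
0: hit
3: hit
5: fault, frames (3 4 0 5)
0: hit
8: fault, frames (3 4 0 5 8)
3: hit
5: hit
3: hit
1: fault, evict 8, frames (3 4 0 5 1)
4: hit
3: hit
4: hit
3: hit
4: hit
5: hit
4: hit
3: hit
4: hit
Page faults: 6.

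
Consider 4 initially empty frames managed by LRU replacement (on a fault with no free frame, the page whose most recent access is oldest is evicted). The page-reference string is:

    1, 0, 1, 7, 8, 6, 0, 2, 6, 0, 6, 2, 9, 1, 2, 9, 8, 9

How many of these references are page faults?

1: fault, frames {1}
0: fault, frames {1,0}
1: hit
7: fault, frames {0,1,7}
8: fault, frames {0,1,7,8}
6: fault, evict 0, frames {1,7,8,6}
0: fault, evict 1, frames {7,8,6,0}
2: fault, evict 7, frames {8,6,0,2}
6: hit
0: hit
6: hit
2: hit
9: fault, evict 8, frames {0,6,2,9}
1: fault, evict 0, frames {6,2,9,1}
2: hit
9: hit
8: fault, evict 6, frames {1,2,9,8}
9: hit
Page faults: 10.

10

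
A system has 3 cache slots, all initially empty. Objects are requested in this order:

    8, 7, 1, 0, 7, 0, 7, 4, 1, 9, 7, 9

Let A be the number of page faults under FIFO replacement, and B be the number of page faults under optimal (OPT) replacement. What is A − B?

Under FIFO: F F F F . . . F . F F . → 7 faults.
Under OPT: F F F F . . . F . F . . → 6 faults.
A − B = 7 − 6 = 1.

1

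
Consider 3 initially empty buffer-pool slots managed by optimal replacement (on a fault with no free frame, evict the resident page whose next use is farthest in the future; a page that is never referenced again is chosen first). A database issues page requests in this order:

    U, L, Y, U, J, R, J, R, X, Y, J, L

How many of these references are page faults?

7

U: fault, frames [U]
L: fault, frames [U, L]
Y: fault, frames [U, L, Y]
U: hit
J: fault, evict U, frames [L, Y, J]
R: fault, evict L, frames [Y, J, R]
J: hit
R: hit
X: fault, evict R, frames [Y, J, X]
Y: hit
J: hit
L: fault, evict X, frames [Y, J, L]
Page faults: 7.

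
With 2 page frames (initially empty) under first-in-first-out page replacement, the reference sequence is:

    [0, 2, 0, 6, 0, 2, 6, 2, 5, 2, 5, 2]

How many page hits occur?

0 → fault, frames {0}
2 → fault, frames {0,2}
0 → hit
6 → fault, evict 0, frames {2,6}
0 → fault, evict 2, frames {6,0}
2 → fault, evict 6, frames {0,2}
6 → fault, evict 0, frames {2,6}
2 → hit
5 → fault, evict 2, frames {6,5}
2 → fault, evict 6, frames {5,2}
5 → hit
2 → hit
Hits: 4.

4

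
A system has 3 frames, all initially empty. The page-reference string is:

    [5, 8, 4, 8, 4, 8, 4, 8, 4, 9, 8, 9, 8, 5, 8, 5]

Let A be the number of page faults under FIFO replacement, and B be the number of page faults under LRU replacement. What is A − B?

Under FIFO: F F F . . . . . . F . . . F F . → 6 faults.
Under LRU: F F F . . . . . . F . . . F . . → 5 faults.
A − B = 6 − 5 = 1.

1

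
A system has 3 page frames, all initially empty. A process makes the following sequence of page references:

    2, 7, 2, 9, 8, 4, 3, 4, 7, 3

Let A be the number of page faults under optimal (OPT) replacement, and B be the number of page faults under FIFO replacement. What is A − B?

Under OPT: F F . F F F F . . . → 6 faults.
Under FIFO: F F . F F F F . F . → 7 faults.
A − B = 6 − 7 = -1.

-1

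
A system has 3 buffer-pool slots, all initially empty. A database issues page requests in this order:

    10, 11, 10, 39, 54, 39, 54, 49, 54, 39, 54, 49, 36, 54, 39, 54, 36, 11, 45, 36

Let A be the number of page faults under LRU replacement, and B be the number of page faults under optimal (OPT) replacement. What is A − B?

Under LRU: F F . F F . . F . . . . F . F . . F F . → 9 faults.
Under OPT: F F . F F . . F . . . . F . . . . F F . → 8 faults.
A − B = 9 − 8 = 1.

1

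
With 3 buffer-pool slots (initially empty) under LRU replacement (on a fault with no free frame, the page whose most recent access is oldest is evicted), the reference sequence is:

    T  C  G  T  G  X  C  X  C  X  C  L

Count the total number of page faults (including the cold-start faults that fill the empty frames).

6

T -> miss, frames [T]
C -> miss, frames [T, C]
G -> miss, frames [T, C, G]
T -> hit
G -> hit
X -> miss, evict C, frames [T, G, X]
C -> miss, evict T, frames [G, X, C]
X -> hit
C -> hit
X -> hit
C -> hit
L -> miss, evict G, frames [X, C, L]
Page faults: 6.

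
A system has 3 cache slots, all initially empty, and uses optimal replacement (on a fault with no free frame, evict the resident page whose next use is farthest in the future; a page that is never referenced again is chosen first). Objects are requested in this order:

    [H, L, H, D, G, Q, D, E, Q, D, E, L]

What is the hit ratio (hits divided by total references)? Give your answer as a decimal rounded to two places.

H → miss, frames [H]
L → miss, frames [H, L]
H → hit
D → miss, frames [H, L, D]
G → miss, evict H, frames [L, D, G]
Q → miss, evict G, frames [L, D, Q]
D → hit
E → miss, evict L, frames [D, Q, E]
Q → hit
D → hit
E → hit
L → miss, evict E, frames [D, Q, L]
Hits: 5 of 12 references → 5/12 = 0.4167.

0.42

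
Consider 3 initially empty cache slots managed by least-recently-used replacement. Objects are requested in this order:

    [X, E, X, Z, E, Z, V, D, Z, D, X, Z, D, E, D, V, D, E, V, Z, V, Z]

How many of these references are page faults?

X -> miss, frames [X]
E -> miss, frames [X, E]
X -> hit
Z -> miss, frames [E, X, Z]
E -> hit
Z -> hit
V -> miss, evict X, frames [E, Z, V]
D -> miss, evict E, frames [Z, V, D]
Z -> hit
D -> hit
X -> miss, evict V, frames [Z, D, X]
Z -> hit
D -> hit
E -> miss, evict X, frames [Z, D, E]
D -> hit
V -> miss, evict Z, frames [E, D, V]
D -> hit
E -> hit
V -> hit
Z -> miss, evict D, frames [E, V, Z]
V -> hit
Z -> hit
Page faults: 9.

9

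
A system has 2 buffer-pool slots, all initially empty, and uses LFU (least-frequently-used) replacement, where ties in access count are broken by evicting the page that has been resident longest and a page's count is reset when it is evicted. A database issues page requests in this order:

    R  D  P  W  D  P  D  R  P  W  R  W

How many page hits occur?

1

R: fault, frames {R}
D: fault, frames {R,D}
P: fault, evict R, frames {D,P}
W: fault, evict D, frames {P,W}
D: fault, evict P, frames {W,D}
P: fault, evict W, frames {D,P}
D: hit
R: fault, evict P, frames {D,R}
P: fault, evict R, frames {D,P}
W: fault, evict P, frames {D,W}
R: fault, evict W, frames {D,R}
W: fault, evict R, frames {D,W}
Hits: 1.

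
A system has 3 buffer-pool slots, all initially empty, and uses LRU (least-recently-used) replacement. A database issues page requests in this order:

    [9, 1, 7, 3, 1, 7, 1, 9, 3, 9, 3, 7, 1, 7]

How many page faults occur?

8

9: miss, frames (9)
1: miss, frames (9 1)
7: miss, frames (9 1 7)
3: miss, evict 9, frames (1 7 3)
1: hit
7: hit
1: hit
9: miss, evict 3, frames (7 1 9)
3: miss, evict 7, frames (1 9 3)
9: hit
3: hit
7: miss, evict 1, frames (9 3 7)
1: miss, evict 9, frames (3 7 1)
7: hit
Page faults: 8.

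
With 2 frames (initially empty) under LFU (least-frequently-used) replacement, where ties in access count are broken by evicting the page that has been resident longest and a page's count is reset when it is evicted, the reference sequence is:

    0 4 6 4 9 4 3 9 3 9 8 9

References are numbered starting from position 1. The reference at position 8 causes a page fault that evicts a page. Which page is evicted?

pos 1: 0: miss, frames [0]
pos 2: 4: miss, frames [0, 4]
pos 3: 6: miss, evict 0, frames [4, 6]
pos 4: 4: hit
pos 5: 9: miss, evict 6, frames [4, 9]
pos 6: 4: hit
pos 7: 3: miss, evict 9, frames [4, 3]
pos 8: 9: miss, evict 3, frames [4, 9]
At position 8, page 3 is evicted.

3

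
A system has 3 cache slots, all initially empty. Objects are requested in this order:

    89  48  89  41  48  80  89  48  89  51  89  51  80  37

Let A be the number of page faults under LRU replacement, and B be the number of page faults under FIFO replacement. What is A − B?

Under LRU: F F . F . F F . . F . . F F → 8 faults.
Under FIFO: F F . F . F F F . F . . F F → 9 faults.
A − B = 8 − 9 = -1.

-1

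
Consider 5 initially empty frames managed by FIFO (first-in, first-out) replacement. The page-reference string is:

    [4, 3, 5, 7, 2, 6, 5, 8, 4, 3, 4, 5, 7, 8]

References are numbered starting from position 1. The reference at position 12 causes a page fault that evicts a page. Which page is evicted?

2

pos 1: 4: fault, frames {4}
pos 2: 3: fault, frames {4,3}
pos 3: 5: fault, frames {4,3,5}
pos 4: 7: fault, frames {4,3,5,7}
pos 5: 2: fault, frames {4,3,5,7,2}
pos 6: 6: fault, evict 4, frames {3,5,7,2,6}
pos 7: 5: hit
pos 8: 8: fault, evict 3, frames {5,7,2,6,8}
pos 9: 4: fault, evict 5, frames {7,2,6,8,4}
pos 10: 3: fault, evict 7, frames {2,6,8,4,3}
pos 11: 4: hit
pos 12: 5: fault, evict 2, frames {6,8,4,3,5}
At position 12, page 2 is evicted.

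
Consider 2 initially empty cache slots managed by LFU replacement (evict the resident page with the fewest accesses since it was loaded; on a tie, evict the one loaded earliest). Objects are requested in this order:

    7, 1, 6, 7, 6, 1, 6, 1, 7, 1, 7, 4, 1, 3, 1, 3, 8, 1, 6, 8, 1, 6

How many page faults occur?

17

7 -> miss, frames [7]
1 -> miss, frames [7, 1]
6 -> miss, evict 7, frames [1, 6]
7 -> miss, evict 1, frames [6, 7]
6 -> hit
1 -> miss, evict 7, frames [6, 1]
6 -> hit
1 -> hit
7 -> miss, evict 1, frames [6, 7]
1 -> miss, evict 7, frames [6, 1]
7 -> miss, evict 1, frames [6, 7]
4 -> miss, evict 7, frames [6, 4]
1 -> miss, evict 4, frames [6, 1]
3 -> miss, evict 1, frames [6, 3]
1 -> miss, evict 3, frames [6, 1]
3 -> miss, evict 1, frames [6, 3]
8 -> miss, evict 3, frames [6, 8]
1 -> miss, evict 8, frames [6, 1]
6 -> hit
8 -> miss, evict 1, frames [6, 8]
1 -> miss, evict 8, frames [6, 1]
6 -> hit
Page faults: 17.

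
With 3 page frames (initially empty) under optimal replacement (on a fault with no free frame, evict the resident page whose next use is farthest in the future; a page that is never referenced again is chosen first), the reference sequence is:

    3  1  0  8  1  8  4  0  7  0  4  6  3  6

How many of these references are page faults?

3 -> miss, frames (3)
1 -> miss, frames (3 1)
0 -> miss, frames (3 1 0)
8 -> miss, evict 3, frames (1 0 8)
1 -> hit
8 -> hit
4 -> miss, evict 8, frames (1 0 4)
0 -> hit
7 -> miss, evict 1, frames (0 4 7)
0 -> hit
4 -> hit
6 -> miss, evict 7, frames (0 4 6)
3 -> miss, evict 4, frames (0 6 3)
6 -> hit
Page faults: 8.

8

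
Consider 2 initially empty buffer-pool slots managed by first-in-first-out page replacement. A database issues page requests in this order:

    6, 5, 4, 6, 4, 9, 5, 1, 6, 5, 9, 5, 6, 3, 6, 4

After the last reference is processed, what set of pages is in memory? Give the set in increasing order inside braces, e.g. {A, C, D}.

6 → fault, frames [6]
5 → fault, frames [6, 5]
4 → fault, evict 6, frames [5, 4]
6 → fault, evict 5, frames [4, 6]
4 → hit
9 → fault, evict 4, frames [6, 9]
5 → fault, evict 6, frames [9, 5]
1 → fault, evict 9, frames [5, 1]
6 → fault, evict 5, frames [1, 6]
5 → fault, evict 1, frames [6, 5]
9 → fault, evict 6, frames [5, 9]
5 → hit
6 → fault, evict 5, frames [9, 6]
3 → fault, evict 9, frames [6, 3]
6 → hit
4 → fault, evict 6, frames [3, 4]

{3, 4}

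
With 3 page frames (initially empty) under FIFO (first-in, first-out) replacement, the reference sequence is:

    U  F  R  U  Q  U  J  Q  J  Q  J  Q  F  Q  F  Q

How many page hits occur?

U -> fault, frames {U}
F -> fault, frames {U,F}
R -> fault, frames {U,F,R}
U -> hit
Q -> fault, evict U, frames {F,R,Q}
U -> fault, evict F, frames {R,Q,U}
J -> fault, evict R, frames {Q,U,J}
Q -> hit
J -> hit
Q -> hit
J -> hit
Q -> hit
F -> fault, evict Q, frames {U,J,F}
Q -> fault, evict U, frames {J,F,Q}
F -> hit
Q -> hit
Hits: 8.

8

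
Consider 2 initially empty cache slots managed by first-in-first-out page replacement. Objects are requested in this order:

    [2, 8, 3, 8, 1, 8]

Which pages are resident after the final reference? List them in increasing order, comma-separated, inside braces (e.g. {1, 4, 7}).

{1, 8}

2 -> fault, frames (2)
8 -> fault, frames (2 8)
3 -> fault, evict 2, frames (8 3)
8 -> hit
1 -> fault, evict 8, frames (3 1)
8 -> fault, evict 3, frames (1 8)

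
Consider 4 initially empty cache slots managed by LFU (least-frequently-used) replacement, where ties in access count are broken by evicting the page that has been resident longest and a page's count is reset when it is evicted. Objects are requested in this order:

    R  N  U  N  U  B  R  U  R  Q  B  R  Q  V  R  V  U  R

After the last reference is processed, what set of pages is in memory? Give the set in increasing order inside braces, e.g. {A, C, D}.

R: miss, frames (R)
N: miss, frames (R N)
U: miss, frames (R N U)
N: hit
U: hit
B: miss, frames (R N U B)
R: hit
U: hit
R: hit
Q: miss, evict B, frames (R N U Q)
B: miss, evict Q, frames (R N U B)
R: hit
Q: miss, evict B, frames (R N U Q)
V: miss, evict Q, frames (R N U V)
R: hit
V: hit
U: hit
R: hit

{N, R, U, V}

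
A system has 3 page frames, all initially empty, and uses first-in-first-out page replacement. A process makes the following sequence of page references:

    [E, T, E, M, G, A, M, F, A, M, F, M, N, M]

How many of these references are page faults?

E -> fault, frames (E)
T -> fault, frames (E T)
E -> hit
M -> fault, frames (E T M)
G -> fault, evict E, frames (T M G)
A -> fault, evict T, frames (M G A)
M -> hit
F -> fault, evict M, frames (G A F)
A -> hit
M -> fault, evict G, frames (A F M)
F -> hit
M -> hit
N -> fault, evict A, frames (F M N)
M -> hit
Page faults: 8.

8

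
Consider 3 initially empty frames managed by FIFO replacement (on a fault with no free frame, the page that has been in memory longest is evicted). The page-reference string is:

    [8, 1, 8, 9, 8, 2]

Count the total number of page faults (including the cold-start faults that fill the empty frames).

4

8 -> fault, frames [8]
1 -> fault, frames [8, 1]
8 -> hit
9 -> fault, frames [8, 1, 9]
8 -> hit
2 -> fault, evict 8, frames [1, 9, 2]
Page faults: 4.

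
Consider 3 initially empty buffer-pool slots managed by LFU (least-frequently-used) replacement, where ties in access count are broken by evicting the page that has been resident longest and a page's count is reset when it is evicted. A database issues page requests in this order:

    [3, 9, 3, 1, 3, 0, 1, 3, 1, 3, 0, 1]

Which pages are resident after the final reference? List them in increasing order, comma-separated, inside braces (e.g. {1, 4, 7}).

3 -> miss, frames (3)
9 -> miss, frames (3 9)
3 -> hit
1 -> miss, frames (3 9 1)
3 -> hit
0 -> miss, evict 9, frames (3 1 0)
1 -> hit
3 -> hit
1 -> hit
3 -> hit
0 -> hit
1 -> hit

{0, 1, 3}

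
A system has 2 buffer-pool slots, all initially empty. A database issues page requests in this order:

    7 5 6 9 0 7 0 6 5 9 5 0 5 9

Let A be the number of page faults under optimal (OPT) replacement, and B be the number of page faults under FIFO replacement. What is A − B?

Under OPT: F F F F F . . F F F . F . F → 10 faults.
Under FIFO: F F F F F F . F F F . F F F → 12 faults.
A − B = 10 − 12 = -2.

-2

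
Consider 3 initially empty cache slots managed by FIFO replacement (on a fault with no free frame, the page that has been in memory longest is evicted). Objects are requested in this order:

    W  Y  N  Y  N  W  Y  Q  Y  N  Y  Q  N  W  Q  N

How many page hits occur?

11

W: fault, frames [W]
Y: fault, frames [W, Y]
N: fault, frames [W, Y, N]
Y: hit
N: hit
W: hit
Y: hit
Q: fault, evict W, frames [Y, N, Q]
Y: hit
N: hit
Y: hit
Q: hit
N: hit
W: fault, evict Y, frames [N, Q, W]
Q: hit
N: hit
Hits: 11.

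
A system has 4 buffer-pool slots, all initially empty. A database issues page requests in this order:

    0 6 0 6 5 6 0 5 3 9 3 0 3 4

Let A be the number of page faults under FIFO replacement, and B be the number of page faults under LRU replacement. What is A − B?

1

Under FIFO: F F . . F . . . F F . F . F → 7 faults.
Under LRU: F F . . F . . . F F . . . F → 6 faults.
A − B = 7 − 6 = 1.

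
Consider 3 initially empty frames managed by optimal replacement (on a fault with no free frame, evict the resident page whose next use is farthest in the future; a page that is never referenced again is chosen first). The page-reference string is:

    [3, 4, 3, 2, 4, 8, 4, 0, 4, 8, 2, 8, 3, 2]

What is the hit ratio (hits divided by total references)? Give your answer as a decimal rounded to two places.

3 -> miss, frames {3}
4 -> miss, frames {3,4}
3 -> hit
2 -> miss, frames {3,4,2}
4 -> hit
8 -> miss, evict 3, frames {4,2,8}
4 -> hit
0 -> miss, evict 2, frames {4,8,0}
4 -> hit
8 -> hit
2 -> miss, evict 0, frames {4,8,2}
8 -> hit
3 -> miss, evict 8, frames {4,2,3}
2 -> hit
Hits: 7 of 14 references → 7/14 = 0.5000.

0.50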